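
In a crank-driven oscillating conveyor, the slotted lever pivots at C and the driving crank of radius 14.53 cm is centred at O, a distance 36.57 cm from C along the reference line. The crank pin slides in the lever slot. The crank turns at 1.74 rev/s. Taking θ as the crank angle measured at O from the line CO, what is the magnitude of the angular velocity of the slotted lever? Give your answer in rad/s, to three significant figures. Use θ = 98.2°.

1.06

ω = 10.93 rad/s (from 1.74 rev/s).
Crank pin A relative to C: A = (d + r cosθ, r sinθ); lever angle φ = atan2(r sinθ, d + r cosθ).
Differentiating tanφ: φ̇ = rω(d cosθ + r)/(d² + r² + 2dr cosθ).
d² + r² + 2dr cosθ = |CA|² = 0.139691 m²;  d cosθ + r = +0.093141 m.
|ω_lever| = |0.1453·10.93·+0.093141| / 0.139691 = 1.0592 rad/s.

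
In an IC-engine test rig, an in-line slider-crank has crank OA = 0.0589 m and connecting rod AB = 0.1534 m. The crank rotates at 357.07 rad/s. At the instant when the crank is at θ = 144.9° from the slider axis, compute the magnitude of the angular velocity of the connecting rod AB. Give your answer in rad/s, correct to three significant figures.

115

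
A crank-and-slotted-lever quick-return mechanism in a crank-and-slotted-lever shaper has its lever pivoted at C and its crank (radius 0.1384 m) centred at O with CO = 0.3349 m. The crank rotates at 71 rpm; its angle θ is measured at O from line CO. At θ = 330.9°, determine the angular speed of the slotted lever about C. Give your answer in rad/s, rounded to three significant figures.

ω = 7.435 rad/s (from 71 rpm).
Crank pin A relative to C: A = (d + r cosθ, r sinθ); lever angle φ = atan2(r sinθ, d + r cosθ).
Differentiating tanφ: φ̇ = rω(d cosθ + r)/(d² + r² + 2dr cosθ).
d² + r² + 2dr cosθ = |CA|² = 0.212312 m²;  d cosθ + r = +0.43103 m.
|ω_lever| = |0.1384·7.435·+0.43103| / 0.212312 = 2.0891 rad/s.

2.09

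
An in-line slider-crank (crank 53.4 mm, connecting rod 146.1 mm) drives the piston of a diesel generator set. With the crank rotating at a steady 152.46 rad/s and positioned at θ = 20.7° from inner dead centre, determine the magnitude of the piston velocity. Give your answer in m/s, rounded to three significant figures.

ω = 152.5 rad/s
For an in-line slider-crank, x = r cosθ + √(L² − r² sin²θ), so v = −rω sinθ·[1 + r cosθ/√(L² − r² sin²θ)].
With r = 0.0534 m, L = 0.1461 m, θ = 20.7°: √(L² − r² sin²θ) = 0.14488 m.
v = −0.0534·152.5·0.35347·[1 + 0.0534·0.93544/0.14488] = -3.87 m/s.
|v| = 3.87 m/s.

3.87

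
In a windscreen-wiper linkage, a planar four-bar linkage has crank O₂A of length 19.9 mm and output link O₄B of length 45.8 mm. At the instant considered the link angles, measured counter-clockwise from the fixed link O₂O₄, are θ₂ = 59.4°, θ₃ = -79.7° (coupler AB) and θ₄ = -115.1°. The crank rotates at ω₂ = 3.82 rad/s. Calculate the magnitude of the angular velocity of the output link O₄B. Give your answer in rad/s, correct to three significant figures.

ω₂ = 3.82 rad/s
Differentiating the loop-closure r₂e^{iθ₂}+r₃e^{iθ₃}=r₁+r₄e^{iθ₄} gives r₂ω₂e^{iθ₂}+r₃ω₃e^{iθ₃}=r₄ω₄e^{iθ₄}.
Eliminating the other unknown: ω₄ = r₂ω₂ sin(θ₂−θ₃) / [r₄ sin(θ₄−θ₃)].
Numerator sine = +0.65474; denominator sine = -0.57928.
Result = 0.0199·3.82·(+0.65474) / (0.0458·(-0.57928)) = -1.876 rad/s; magnitude 1.876 rad/s.

1.88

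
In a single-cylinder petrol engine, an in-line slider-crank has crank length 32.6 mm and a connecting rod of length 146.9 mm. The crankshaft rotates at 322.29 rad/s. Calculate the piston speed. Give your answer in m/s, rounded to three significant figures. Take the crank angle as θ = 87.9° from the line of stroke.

10.6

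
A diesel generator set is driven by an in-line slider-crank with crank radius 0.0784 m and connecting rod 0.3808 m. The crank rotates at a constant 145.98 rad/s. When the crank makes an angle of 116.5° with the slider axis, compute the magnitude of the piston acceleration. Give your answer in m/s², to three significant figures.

ω = 146 rad/s
x(θ) = r cosθ + √(L² − r² sin²θ); with ω constant, a = ω²·d²x/dθ².
d²x/dθ² = −r cosθ − r²(cos2θ)/√u − r⁴ sin²2θ/(4u^{3/2}),  u = L² − r² sin²θ = 0.140086 m².
Substituting r = 0.0784 m, L = 0.3808 m, θ = 116.5°: d²x/dθ² = +0.04475 m.
a = ω²·d²x/dθ² = (146)²·(+0.04475) = +953.63 m/s²;  |a| = 953.63 m/s².

954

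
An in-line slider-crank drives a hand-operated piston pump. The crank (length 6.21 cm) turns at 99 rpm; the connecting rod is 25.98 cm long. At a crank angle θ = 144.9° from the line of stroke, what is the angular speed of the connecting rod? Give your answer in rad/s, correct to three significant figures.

2.05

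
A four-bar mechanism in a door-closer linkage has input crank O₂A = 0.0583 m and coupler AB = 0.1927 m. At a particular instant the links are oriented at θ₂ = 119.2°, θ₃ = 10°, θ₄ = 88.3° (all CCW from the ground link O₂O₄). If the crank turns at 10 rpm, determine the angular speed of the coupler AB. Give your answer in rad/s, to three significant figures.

ω₂ = 1.047 rad/s (from 10 rpm).
Differentiating the loop-closure r₂e^{iθ₂}+r₃e^{iθ₃}=r₁+r₄e^{iθ₄} gives r₂ω₂e^{iθ₂}+r₃ω₃e^{iθ₃}=r₄ω₄e^{iθ₄}.
Eliminating the other unknown: ω₃ = r₂ω₂ sin(θ₄−θ₂) / [r₃ sin(θ₃−θ₄)].
Numerator sine = -0.51354; denominator sine = -0.97922.
Result = 0.0583·1.047·(-0.51354) / (0.1927·(-0.97922)) = +0.16615 rad/s; magnitude 0.16615 rad/s.

0.166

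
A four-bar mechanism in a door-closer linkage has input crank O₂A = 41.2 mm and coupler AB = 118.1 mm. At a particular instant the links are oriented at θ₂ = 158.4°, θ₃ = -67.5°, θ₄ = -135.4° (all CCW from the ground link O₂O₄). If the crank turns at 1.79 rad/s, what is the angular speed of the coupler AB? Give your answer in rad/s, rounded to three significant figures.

ω₂ = 1.79 rad/s
Differentiating the loop-closure r₂e^{iθ₂}+r₃e^{iθ₃}=r₁+r₄e^{iθ₄} gives r₂ω₂e^{iθ₂}+r₃ω₃e^{iθ₃}=r₄ω₄e^{iθ₄}.
Eliminating the other unknown: ω₃ = r₂ω₂ sin(θ₄−θ₂) / [r₃ sin(θ₃−θ₄)].
Numerator sine = +0.91496; denominator sine = +0.92653.
Result = 0.0412·1.79·(+0.91496) / (0.1181·(+0.92653)) = +0.61666 rad/s; magnitude 0.61666 rad/s.

0.617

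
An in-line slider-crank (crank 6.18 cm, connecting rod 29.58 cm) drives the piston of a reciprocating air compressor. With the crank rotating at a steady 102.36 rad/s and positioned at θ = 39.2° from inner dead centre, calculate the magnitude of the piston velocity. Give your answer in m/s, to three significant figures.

4.65

ω = 102.4 rad/s
For an in-line slider-crank, x = r cosθ + √(L² − r² sin²θ), so v = −rω sinθ·[1 + r cosθ/√(L² − r² sin²θ)].
With r = 0.0618 m, L = 0.2958 m, θ = 39.2°: √(L² − r² sin²θ) = 0.29321 m.
v = −0.0618·102.4·0.63203·[1 + 0.0618·0.77494/0.29321] = -4.6512 m/s.
|v| = 4.6512 m/s.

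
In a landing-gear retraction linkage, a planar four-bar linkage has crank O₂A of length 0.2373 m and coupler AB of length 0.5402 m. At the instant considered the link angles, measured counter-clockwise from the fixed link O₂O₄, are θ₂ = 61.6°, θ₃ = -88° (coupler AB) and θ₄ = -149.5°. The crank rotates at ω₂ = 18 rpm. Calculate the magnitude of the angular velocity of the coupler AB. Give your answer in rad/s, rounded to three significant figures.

0.487

ω₂ = 1.885 rad/s (from 18 rpm).
Differentiating the loop-closure r₂e^{iθ₂}+r₃e^{iθ₃}=r₁+r₄e^{iθ₄} gives r₂ω₂e^{iθ₂}+r₃ω₃e^{iθ₃}=r₄ω₄e^{iθ₄}.
Eliminating the other unknown: ω₃ = r₂ω₂ sin(θ₄−θ₂) / [r₃ sin(θ₃−θ₄)].
Numerator sine = +0.51653; denominator sine = +0.87882.
Result = 0.2373·1.885·(+0.51653) / (0.5402·(+0.87882)) = +0.48668 rad/s; magnitude 0.48668 rad/s.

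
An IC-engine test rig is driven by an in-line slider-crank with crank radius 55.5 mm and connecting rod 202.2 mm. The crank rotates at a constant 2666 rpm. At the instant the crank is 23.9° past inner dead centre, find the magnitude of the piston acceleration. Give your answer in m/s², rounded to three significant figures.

4770

ω = 2π·2666/60 = 279.2 rad/s
x(θ) = r cosθ + √(L² − r² sin²θ); with ω constant, a = ω²·d²x/dθ².
d²x/dθ² = −r cosθ − r²(cos2θ)/√u − r⁴ sin²2θ/(4u^{3/2}),  u = L² − r² sin²θ = 0.0403792 m².
Substituting r = 0.0555 m, L = 0.2022 m, θ = 23.9°: d²x/dθ² = -0.061198 m.
a = ω²·d²x/dθ² = (279.2)²·(-0.061198) = -4770 m/s²;  |a| = 4770 m/s².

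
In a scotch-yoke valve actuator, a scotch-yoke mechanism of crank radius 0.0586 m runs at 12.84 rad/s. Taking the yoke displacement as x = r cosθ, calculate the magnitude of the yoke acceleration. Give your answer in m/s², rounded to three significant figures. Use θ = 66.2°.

ω = 12.84 rad/s
x = r cosθ ⇒ ẍ = −rω² cosθ (ω constant).
|a| = rω²|cosθ| = 0.0586·(12.84)²·|cos 66.2°| = 3.8987 m/s².

3.90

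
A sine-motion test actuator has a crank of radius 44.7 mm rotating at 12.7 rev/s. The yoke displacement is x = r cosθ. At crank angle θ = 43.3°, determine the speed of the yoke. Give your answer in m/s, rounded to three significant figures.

ω = 79.8 rad/s (from 12.7 rev/s).
x = r cosθ ⇒ ẋ = −rω sinθ.
|v| = rω|sinθ| = 0.0447·79.8·|sin 43.3°| = 2.4462 m/s.

2.45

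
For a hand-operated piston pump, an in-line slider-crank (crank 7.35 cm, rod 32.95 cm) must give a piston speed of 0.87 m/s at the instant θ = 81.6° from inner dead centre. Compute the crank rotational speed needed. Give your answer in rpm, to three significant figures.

111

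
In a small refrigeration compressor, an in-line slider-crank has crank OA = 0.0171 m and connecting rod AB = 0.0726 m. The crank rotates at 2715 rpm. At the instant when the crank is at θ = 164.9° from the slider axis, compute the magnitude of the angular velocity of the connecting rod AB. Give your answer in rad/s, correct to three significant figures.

64.8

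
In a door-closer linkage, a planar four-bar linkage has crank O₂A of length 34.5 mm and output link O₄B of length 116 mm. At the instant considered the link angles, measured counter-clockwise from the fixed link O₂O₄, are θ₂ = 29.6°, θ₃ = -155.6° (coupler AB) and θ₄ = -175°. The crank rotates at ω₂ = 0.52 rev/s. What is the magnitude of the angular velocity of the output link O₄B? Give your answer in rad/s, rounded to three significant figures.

0.265

ω₂ = 3.267 rad/s (from 0.52 rev/s).
Differentiating the loop-closure r₂e^{iθ₂}+r₃e^{iθ₃}=r₁+r₄e^{iθ₄} gives r₂ω₂e^{iθ₂}+r₃ω₃e^{iθ₃}=r₄ω₄e^{iθ₄}.
Eliminating the other unknown: ω₄ = r₂ω₂ sin(θ₂−θ₃) / [r₄ sin(θ₄−θ₃)].
Numerator sine = -0.09063; denominator sine = -0.33216.
Result = 0.0345·3.267·(-0.09063) / (0.116·(-0.33216)) = +0.26514 rad/s; magnitude 0.26514 rad/s.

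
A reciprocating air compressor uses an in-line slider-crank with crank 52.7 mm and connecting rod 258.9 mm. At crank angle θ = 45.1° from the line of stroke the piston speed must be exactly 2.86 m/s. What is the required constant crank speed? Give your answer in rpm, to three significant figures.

639

For an in-line slider-crank, |v_piston| = rω|sinθ|·[1 + r cosθ/√(L² − r² sin²θ)].
With r = 0.0527 m, L = 0.2589 m, θ = 45.1°: the bracketed kinematic factor |dx/dθ| = 0.04275 m.
ω = v/|dx/dθ| = 2.86/0.04275 = 66.901 rad/s.
N = 60ω/(2π) = 638.86 rpm.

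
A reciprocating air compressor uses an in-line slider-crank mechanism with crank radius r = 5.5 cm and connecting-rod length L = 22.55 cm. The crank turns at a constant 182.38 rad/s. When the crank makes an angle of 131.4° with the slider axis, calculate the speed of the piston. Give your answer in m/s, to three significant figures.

ω = 182.4 rad/s
For an in-line slider-crank, x = r cosθ + √(L² − r² sin²θ), so v = −rω sinθ·[1 + r cosθ/√(L² − r² sin²θ)].
With r = 0.055 m, L = 0.2255 m, θ = 131.4°: √(L² − r² sin²θ) = 0.22169 m.
v = −0.055·182.4·0.75011·[1 + 0.055·-0.66131/0.22169] = -6.2898 m/s.
|v| = 6.2898 m/s.

6.29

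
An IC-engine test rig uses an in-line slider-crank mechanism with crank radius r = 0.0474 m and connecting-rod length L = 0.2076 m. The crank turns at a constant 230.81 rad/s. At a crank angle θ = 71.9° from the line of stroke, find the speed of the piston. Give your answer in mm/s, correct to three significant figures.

ω = 230.8 rad/s
For an in-line slider-crank, x = r cosθ + √(L² − r² sin²θ), so v = −rω sinθ·[1 + r cosθ/√(L² − r² sin²θ)].
With r = 0.0474 m, L = 0.2076 m, θ = 71.9°: √(L² − r² sin²θ) = 0.20265 m.
v = −0.0474·230.8·0.95052·[1 + 0.0474·0.31068/0.20265] = -11.155 m/s.
|v| = 11.155 m/s = 11155 mm/s.

11200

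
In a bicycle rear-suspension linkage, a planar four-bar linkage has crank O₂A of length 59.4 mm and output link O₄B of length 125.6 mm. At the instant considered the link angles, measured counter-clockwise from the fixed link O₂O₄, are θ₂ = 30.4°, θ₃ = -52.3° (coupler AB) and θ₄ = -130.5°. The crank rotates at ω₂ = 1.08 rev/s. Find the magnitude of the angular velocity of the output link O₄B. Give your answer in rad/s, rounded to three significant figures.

ω₂ = 6.786 rad/s (from 1.08 rev/s).
Differentiating the loop-closure r₂e^{iθ₂}+r₃e^{iθ₃}=r₁+r₄e^{iθ₄} gives r₂ω₂e^{iθ₂}+r₃ω₃e^{iθ₃}=r₄ω₄e^{iθ₄}.
Eliminating the other unknown: ω₄ = r₂ω₂ sin(θ₂−θ₃) / [r₄ sin(θ₄−θ₃)].
Numerator sine = +0.99189; denominator sine = -0.97887.
Result = 0.0594·6.786·(+0.99189) / (0.1256·(-0.97887)) = -3.2519 rad/s; magnitude 3.2519 rad/s.

3.25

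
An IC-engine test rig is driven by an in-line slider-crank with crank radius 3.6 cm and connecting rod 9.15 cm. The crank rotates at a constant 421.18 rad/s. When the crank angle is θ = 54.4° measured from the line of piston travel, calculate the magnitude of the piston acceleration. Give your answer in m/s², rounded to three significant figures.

2970

ω = 421.2 rad/s
x(θ) = r cosθ + √(L² − r² sin²θ); with ω constant, a = ω²·d²x/dθ².
d²x/dθ² = −r cosθ − r²(cos2θ)/√u − r⁴ sin²2θ/(4u^{3/2}),  u = L² − r² sin²θ = 0.00751542 m².
Substituting r = 0.036 m, L = 0.0915 m, θ = 54.4°: d²x/dθ² = -0.016716 m.
a = ω²·d²x/dθ² = (421.2)²·(-0.016716) = -2965.3 m/s²;  |a| = 2965.3 m/s².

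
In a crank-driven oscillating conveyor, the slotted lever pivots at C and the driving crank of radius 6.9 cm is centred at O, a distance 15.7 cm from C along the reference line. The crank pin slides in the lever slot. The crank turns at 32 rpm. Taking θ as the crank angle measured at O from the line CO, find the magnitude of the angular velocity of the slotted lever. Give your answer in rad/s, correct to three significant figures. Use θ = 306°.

ω = 3.351 rad/s (from 32 rpm).
Crank pin A relative to C: A = (d + r cosθ, r sinθ); lever angle φ = atan2(r sinθ, d + r cosθ).
Differentiating tanφ: φ̇ = rω(d cosθ + r)/(d² + r² + 2dr cosθ).
d² + r² + 2dr cosθ = |CA|² = 0.042145 m²;  d cosθ + r = +0.16128 m.
|ω_lever| = |0.069·3.351·+0.16128| / 0.042145 = 0.88485 rad/s.

0.885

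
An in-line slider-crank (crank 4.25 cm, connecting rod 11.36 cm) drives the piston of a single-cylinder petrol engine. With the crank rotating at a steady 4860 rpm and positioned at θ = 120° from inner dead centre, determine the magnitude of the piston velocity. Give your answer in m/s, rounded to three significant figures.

ω = 2π·4860/60 = 508.9 rad/s
For an in-line slider-crank, x = r cosθ + √(L² − r² sin²θ), so v = −rω sinθ·[1 + r cosθ/√(L² − r² sin²θ)].
With r = 0.0425 m, L = 0.1136 m, θ = 120°: √(L² − r² sin²θ) = 0.10747 m.
v = −0.0425·508.9·0.86603·[1 + 0.0425·-0.50000/0.10747] = -15.028 m/s.
|v| = 15.028 m/s.

15.0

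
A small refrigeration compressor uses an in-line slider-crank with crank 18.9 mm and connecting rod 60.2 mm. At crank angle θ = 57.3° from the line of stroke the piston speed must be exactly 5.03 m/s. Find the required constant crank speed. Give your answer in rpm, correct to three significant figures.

For an in-line slider-crank, |v_piston| = rω|sinθ|·[1 + r cosθ/√(L² − r² sin²θ)].
With r = 0.0189 m, L = 0.0602 m, θ = 57.3°: the bracketed kinematic factor |dx/dθ| = 0.018702 m.
ω = v/|dx/dθ| = 5.03/0.018702 = 268.96 rad/s.
N = 60ω/(2π) = 2568.4 rpm.

2570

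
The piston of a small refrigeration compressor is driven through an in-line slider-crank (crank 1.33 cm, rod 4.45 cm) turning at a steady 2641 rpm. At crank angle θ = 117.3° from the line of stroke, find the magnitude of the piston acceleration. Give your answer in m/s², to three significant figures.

ω = 2π·2641/60 = 276.6 rad/s
x(θ) = r cosθ + √(L² − r² sin²θ); with ω constant, a = ω²·d²x/dθ².
d²x/dθ² = −r cosθ − r²(cos2θ)/√u − r⁴ sin²2θ/(4u^{3/2}),  u = L² − r² sin²θ = 0.00184057 m².
Substituting r = 0.0133 m, L = 0.0445 m, θ = 117.3°: d²x/dθ² = +0.0084227 m.
a = ω²·d²x/dθ² = (276.6)²·(+0.0084227) = +644.23 m/s²;  |a| = 644.23 m/s².

644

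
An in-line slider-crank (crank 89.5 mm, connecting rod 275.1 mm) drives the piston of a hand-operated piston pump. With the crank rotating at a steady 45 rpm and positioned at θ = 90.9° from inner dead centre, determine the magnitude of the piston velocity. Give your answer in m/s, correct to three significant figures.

ω = 2π·45/60 = 4.712 rad/s
For an in-line slider-crank, x = r cosθ + √(L² − r² sin²θ), so v = −rω sinθ·[1 + r cosθ/√(L² − r² sin²θ)].
With r = 0.0895 m, L = 0.2751 m, θ = 90.9°: √(L² − r² sin²θ) = 0.26014 m.
v = −0.0895·4.712·0.99988·[1 + 0.0895·-0.01571/0.26014] = -0.41943 m/s.
|v| = 0.41943 m/s.

0.419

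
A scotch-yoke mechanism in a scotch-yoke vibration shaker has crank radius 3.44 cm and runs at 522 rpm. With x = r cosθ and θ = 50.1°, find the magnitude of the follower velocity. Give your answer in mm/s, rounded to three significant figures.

1440

ω = 54.66 rad/s (from 522 rpm).
x = r cosθ ⇒ ẋ = −rω sinθ.
|v| = rω|sinθ| = 0.0344·54.66·|sin 50.1°| = 1.4426 m/s = 1442.6 mm/s.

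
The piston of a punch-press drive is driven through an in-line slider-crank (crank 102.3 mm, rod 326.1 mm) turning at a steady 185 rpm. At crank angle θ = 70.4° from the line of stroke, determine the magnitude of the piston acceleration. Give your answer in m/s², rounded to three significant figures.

3.24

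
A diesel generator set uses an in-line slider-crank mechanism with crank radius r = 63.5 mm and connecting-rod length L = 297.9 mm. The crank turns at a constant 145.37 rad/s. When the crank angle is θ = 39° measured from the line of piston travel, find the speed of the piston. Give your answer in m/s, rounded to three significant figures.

ω = 145.4 rad/s
For an in-line slider-crank, x = r cosθ + √(L² − r² sin²θ), so v = −rω sinθ·[1 + r cosθ/√(L² − r² sin²θ)].
With r = 0.0635 m, L = 0.2979 m, θ = 39°: √(L² − r² sin²θ) = 0.29521 m.
v = −0.0635·145.4·0.62932·[1 + 0.0635·0.77715/0.29521] = -6.7804 m/s.
|v| = 6.7804 m/s.

6.78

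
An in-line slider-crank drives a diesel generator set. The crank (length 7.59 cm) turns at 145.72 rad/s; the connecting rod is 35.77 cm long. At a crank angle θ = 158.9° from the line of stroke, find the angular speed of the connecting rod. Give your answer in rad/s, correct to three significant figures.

ω = 145.7 rad/s
The rod makes angle φ with the slider axis where L sinφ = r sinθ; differentiating, L cosφ·φ̇ = r ω cosθ.
L cosφ = √(L² − r² sin²θ) = 0.35665 m.
|ω_rod| = r ω |cosθ| / √(L² − r² sin²θ) = 0.0759·145.7·0.93295/0.35665 = 28.932 rad/s.

28.9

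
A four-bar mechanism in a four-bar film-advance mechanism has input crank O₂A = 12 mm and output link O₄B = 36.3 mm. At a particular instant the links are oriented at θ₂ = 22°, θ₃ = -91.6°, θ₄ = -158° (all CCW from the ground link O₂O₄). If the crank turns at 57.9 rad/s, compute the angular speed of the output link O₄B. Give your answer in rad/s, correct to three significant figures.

ω₂ = 57.9 rad/s
Differentiating the loop-closure r₂e^{iθ₂}+r₃e^{iθ₃}=r₁+r₄e^{iθ₄} gives r₂ω₂e^{iθ₂}+r₃ω₃e^{iθ₃}=r₄ω₄e^{iθ₄}.
Eliminating the other unknown: ω₄ = r₂ω₂ sin(θ₂−θ₃) / [r₄ sin(θ₄−θ₃)].
Numerator sine = +0.91636; denominator sine = -0.91636.
Result = 0.012·57.9·(+0.91636) / (0.0363·(-0.91636)) = -19.14 rad/s; magnitude 19.14 rad/s.

19.1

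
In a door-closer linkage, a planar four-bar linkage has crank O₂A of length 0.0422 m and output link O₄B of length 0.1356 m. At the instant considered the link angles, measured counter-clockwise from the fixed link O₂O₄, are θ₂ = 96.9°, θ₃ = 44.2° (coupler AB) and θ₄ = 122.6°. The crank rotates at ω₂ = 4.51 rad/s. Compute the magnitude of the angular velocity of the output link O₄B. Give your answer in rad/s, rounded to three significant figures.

1.14

ω₂ = 4.51 rad/s
Differentiating the loop-closure r₂e^{iθ₂}+r₃e^{iθ₃}=r₁+r₄e^{iθ₄} gives r₂ω₂e^{iθ₂}+r₃ω₃e^{iθ₃}=r₄ω₄e^{iθ₄}.
Eliminating the other unknown: ω₄ = r₂ω₂ sin(θ₂−θ₃) / [r₄ sin(θ₄−θ₃)].
Numerator sine = +0.79547; denominator sine = +0.97958.
Result = 0.0422·4.51·(+0.79547) / (0.1356·(+0.97958)) = +1.1398 rad/s; magnitude 1.1398 rad/s.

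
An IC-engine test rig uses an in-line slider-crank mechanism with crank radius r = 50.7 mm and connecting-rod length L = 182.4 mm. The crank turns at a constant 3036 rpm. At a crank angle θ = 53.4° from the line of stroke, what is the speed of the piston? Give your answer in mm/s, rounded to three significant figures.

15100

ω = 2π·3036/60 = 317.9 rad/s
For an in-line slider-crank, x = r cosθ + √(L² − r² sin²θ), so v = −rω sinθ·[1 + r cosθ/√(L² − r² sin²θ)].
With r = 0.0507 m, L = 0.1824 m, θ = 53.4°: √(L² − r² sin²θ) = 0.1778 m.
v = −0.0507·317.9·0.80282·[1 + 0.0507·0.59622/0.1778] = -15.141 m/s.
|v| = 15.141 m/s = 15141 mm/s.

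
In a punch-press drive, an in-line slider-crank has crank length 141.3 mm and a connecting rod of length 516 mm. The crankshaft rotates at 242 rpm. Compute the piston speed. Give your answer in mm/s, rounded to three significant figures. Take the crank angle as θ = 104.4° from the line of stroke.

ω = 2π·242/60 = 25.34 rad/s
For an in-line slider-crank, x = r cosθ + √(L² − r² sin²θ), so v = −rω sinθ·[1 + r cosθ/√(L² − r² sin²θ)].
With r = 0.1413 m, L = 0.516 m, θ = 104.4°: √(L² − r² sin²θ) = 0.49752 m.
v = −0.1413·25.34·0.96858·[1 + 0.1413·-0.24869/0.49752] = -3.2234 m/s.
|v| = 3.2234 m/s = 3223.4 mm/s.

3220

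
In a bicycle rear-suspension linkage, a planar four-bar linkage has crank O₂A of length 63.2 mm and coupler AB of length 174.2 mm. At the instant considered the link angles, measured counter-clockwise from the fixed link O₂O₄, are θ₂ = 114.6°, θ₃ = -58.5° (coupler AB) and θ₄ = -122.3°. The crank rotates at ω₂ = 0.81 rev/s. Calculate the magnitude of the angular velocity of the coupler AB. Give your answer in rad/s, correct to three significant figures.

ω₂ = 5.089 rad/s (from 0.81 rev/s).
Differentiating the loop-closure r₂e^{iθ₂}+r₃e^{iθ₃}=r₁+r₄e^{iθ₄} gives r₂ω₂e^{iθ₂}+r₃ω₃e^{iθ₃}=r₄ω₄e^{iθ₄}.
Eliminating the other unknown: ω₃ = r₂ω₂ sin(θ₄−θ₂) / [r₃ sin(θ₃−θ₄)].
Numerator sine = +0.83772; denominator sine = +0.89726.
Result = 0.0632·5.089·(+0.83772) / (0.1742·(+0.89726)) = +1.7239 rad/s; magnitude 1.7239 rad/s.

1.72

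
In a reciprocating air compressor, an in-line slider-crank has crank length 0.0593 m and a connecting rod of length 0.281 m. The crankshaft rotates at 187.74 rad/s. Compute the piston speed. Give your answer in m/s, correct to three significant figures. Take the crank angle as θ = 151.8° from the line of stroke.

ω = 187.7 rad/s
For an in-line slider-crank, x = r cosθ + √(L² − r² sin²θ), so v = −rω sinθ·[1 + r cosθ/√(L² − r² sin²θ)].
With r = 0.0593 m, L = 0.281 m, θ = 151.8°: √(L² − r² sin²θ) = 0.2796 m.
v = −0.0593·187.7·0.47255·[1 + 0.0593·-0.88130/0.2796] = -4.2776 m/s.
|v| = 4.2776 m/s.

4.28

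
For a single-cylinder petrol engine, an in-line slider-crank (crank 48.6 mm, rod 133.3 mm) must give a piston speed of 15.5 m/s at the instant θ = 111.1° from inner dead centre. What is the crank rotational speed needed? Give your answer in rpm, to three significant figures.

For an in-line slider-crank, |v_piston| = rω|sinθ|·[1 + r cosθ/√(L² − r² sin²θ)].
With r = 0.0486 m, L = 0.1333 m, θ = 111.1°: the bracketed kinematic factor |dx/dθ| = 0.039013 m.
ω = v/|dx/dθ| = 15.5/0.039013 = 397.3 rad/s.
N = 60ω/(2π) = 3794 rpm.

3790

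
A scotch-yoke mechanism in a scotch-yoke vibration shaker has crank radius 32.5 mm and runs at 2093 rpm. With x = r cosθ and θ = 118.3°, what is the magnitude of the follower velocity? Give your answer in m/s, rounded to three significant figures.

ω = 219.2 rad/s (from 2093 rpm).
x = r cosθ ⇒ ẋ = −rω sinθ.
|v| = rω|sinθ| = 0.0325·219.2·|sin 118.3°| = 6.2719 m/s.

6.27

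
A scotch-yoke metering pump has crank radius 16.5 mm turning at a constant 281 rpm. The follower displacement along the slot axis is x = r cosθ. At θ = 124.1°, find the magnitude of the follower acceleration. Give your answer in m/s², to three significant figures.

8.01

ω = 29.43 rad/s (from 281 rpm).
x = r cosθ ⇒ ẍ = −rω² cosθ (ω constant).
|a| = rω²|cosθ| = 0.0165·(29.43)²·|cos 124.1°| = 8.0101 m/s².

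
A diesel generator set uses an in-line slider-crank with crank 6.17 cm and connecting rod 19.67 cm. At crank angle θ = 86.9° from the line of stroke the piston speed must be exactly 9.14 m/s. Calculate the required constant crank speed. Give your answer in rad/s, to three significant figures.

146

For an in-line slider-crank, |v_piston| = rω|sinθ|·[1 + r cosθ/√(L² − r² sin²θ)].
With r = 0.0617 m, L = 0.1967 m, θ = 86.9°: the bracketed kinematic factor |dx/dθ| = 0.06271 m.
ω = v/|dx/dθ| = 9.14/0.06271 = 145.75 rad/s.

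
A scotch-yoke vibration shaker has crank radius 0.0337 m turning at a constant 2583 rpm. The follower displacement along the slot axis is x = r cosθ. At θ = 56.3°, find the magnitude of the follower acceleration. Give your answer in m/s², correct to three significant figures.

ω = 270.5 rad/s (from 2583 rpm).
x = r cosθ ⇒ ẍ = −rω² cosθ (ω constant).
|a| = rω²|cosθ| = 0.0337·(270.5)²·|cos 56.3°| = 1368.1 m/s².

1370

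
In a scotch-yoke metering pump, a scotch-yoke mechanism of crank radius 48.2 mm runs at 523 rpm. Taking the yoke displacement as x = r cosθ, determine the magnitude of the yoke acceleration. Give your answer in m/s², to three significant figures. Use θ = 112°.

ω = 54.77 rad/s (from 523 rpm).
x = r cosθ ⇒ ẍ = −rω² cosθ (ω constant).
|a| = rω²|cosθ| = 0.0482·(54.77)²·|cos 112°| = 54.161 m/s².

54.2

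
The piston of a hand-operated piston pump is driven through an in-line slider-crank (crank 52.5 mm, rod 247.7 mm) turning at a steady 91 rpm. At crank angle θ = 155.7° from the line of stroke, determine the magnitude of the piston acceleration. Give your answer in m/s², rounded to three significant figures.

ω = 2π·91/60 = 9.529 rad/s
x(θ) = r cosθ + √(L² − r² sin²θ); with ω constant, a = ω²·d²x/dθ².
d²x/dθ² = −r cosθ − r²(cos2θ)/√u − r⁴ sin²2θ/(4u^{3/2}),  u = L² − r² sin²θ = 0.0608885 m².
Substituting r = 0.0525 m, L = 0.2477 m, θ = 155.7°: d²x/dθ² = +0.040391 m.
a = ω²·d²x/dθ² = (9.529)²·(+0.040391) = +3.6679 m/s²;  |a| = 3.6679 m/s².

3.67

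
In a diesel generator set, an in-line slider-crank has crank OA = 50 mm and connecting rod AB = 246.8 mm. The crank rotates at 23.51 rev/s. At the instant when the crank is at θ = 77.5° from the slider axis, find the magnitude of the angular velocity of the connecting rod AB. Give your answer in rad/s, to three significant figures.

6.61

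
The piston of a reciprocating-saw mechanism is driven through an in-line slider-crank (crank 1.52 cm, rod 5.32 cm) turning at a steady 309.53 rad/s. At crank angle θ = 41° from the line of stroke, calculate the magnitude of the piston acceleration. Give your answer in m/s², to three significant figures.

1170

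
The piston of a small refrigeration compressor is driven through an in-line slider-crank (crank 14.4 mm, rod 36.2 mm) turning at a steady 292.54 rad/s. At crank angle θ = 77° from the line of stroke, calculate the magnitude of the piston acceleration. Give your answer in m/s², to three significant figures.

196

ω = 292.5 rad/s
x(θ) = r cosθ + √(L² − r² sin²θ); with ω constant, a = ω²·d²x/dθ².
d²x/dθ² = −r cosθ − r²(cos2θ)/√u − r⁴ sin²2θ/(4u^{3/2}),  u = L² − r² sin²θ = 0.00111357 m².
Substituting r = 0.0144 m, L = 0.0362 m, θ = 77°: d²x/dθ² = +0.0022901 m.
a = ω²·d²x/dθ² = (292.5)²·(+0.0022901) = +195.99 m/s²;  |a| = 195.99 m/s².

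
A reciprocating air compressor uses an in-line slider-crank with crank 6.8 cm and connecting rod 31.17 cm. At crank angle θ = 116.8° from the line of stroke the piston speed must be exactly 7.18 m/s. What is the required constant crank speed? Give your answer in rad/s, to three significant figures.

131

For an in-line slider-crank, |v_piston| = rω|sinθ|·[1 + r cosθ/√(L² − r² sin²θ)].
With r = 0.068 m, L = 0.3117 m, θ = 116.8°: the bracketed kinematic factor |dx/dθ| = 0.054609 m.
ω = v/|dx/dθ| = 7.18/0.054609 = 131.48 rad/s.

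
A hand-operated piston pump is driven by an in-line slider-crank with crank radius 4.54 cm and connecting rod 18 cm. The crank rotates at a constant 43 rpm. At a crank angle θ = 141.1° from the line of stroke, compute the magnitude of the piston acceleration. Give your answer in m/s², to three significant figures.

ω = 2π·43/60 = 4.503 rad/s
x(θ) = r cosθ + √(L² − r² sin²θ); with ω constant, a = ω²·d²x/dθ².
d²x/dθ² = −r cosθ − r²(cos2θ)/√u − r⁴ sin²2θ/(4u^{3/2}),  u = L² − r² sin²θ = 0.0315872 m².
Substituting r = 0.0454 m, L = 0.18 m, θ = 141.1°: d²x/dθ² = +0.032701 m.
a = ω²·d²x/dθ² = (4.503)²·(+0.032701) = +0.66306 m/s²;  |a| = 0.66306 m/s².

0.663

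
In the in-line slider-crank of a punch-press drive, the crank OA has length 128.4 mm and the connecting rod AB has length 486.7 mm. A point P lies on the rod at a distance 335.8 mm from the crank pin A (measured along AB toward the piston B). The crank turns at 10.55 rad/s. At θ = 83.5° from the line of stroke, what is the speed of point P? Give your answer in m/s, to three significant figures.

ω = 10.55 rad/s.  Crank-pin speed |V_A| = rω = 1.3546 m/s, perpendicular to OA.
Rod angle: sinφ = −(r/L) sinθ ⇒ φ = -15.196°; ω_rod = −rω cosθ/√(L²−r²sin²θ) = -0.32649 rad/s.
V_P = V_A + ω_rod × AP, with AP = 0.3358 m along the rod.
Components: V_Px = −rω sinθ − a·ω_rod·sinφ = -1.3747 m/s;  V_Py = rω cosθ + a·ω_rod·cosφ = +0.047545 m/s.
|V_P| = √(V_Px² + V_Py²) = 1.3755 m/s.

1.38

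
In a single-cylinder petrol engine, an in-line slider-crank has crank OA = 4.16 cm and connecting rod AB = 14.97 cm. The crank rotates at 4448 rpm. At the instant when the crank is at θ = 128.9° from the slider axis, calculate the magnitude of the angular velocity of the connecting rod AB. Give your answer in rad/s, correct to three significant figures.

83.3

ω = 465.8 rad/s (converted from 4448 rpm).
The rod makes angle φ with the slider axis where L sinφ = r sinθ; differentiating, L cosφ·φ̇ = r ω cosθ.
L cosφ = √(L² − r² sin²θ) = 0.14616 m.
|ω_rod| = r ω |cosθ| / √(L² − r² sin²θ) = 0.0416·465.8·0.62796/0.14616 = 83.253 rad/s.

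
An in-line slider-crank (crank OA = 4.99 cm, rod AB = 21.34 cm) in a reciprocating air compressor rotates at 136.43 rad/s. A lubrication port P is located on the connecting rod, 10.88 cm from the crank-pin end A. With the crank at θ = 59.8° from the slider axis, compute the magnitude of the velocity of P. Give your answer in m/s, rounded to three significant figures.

6.47

ω = 136.4 rad/s.  Crank-pin speed |V_A| = rω = 6.8079 m/s, perpendicular to OA.
Rod angle: sinφ = −(r/L) sinθ ⇒ φ = -11.660°; ω_rod = −rω cosθ/√(L²−r²sin²θ) = -16.385 rad/s.
V_P = V_A + ω_rod × AP, with AP = 0.1088 m along the rod.
Components: V_Px = −rω sinθ − a·ω_rod·sinφ = -6.2441 m/s;  V_Py = rω cosθ + a·ω_rod·cosφ = +1.6785 m/s.
|V_P| = √(V_Px² + V_Py²) = 6.4658 m/s.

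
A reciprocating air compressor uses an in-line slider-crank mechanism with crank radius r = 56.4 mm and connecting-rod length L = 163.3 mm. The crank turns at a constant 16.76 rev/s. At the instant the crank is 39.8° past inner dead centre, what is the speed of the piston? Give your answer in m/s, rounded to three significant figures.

ω = 2π·16.8 = 105.3 rad/s
For an in-line slider-crank, x = r cosθ + √(L² − r² sin²θ), so v = −rω sinθ·[1 + r cosθ/√(L² − r² sin²θ)].
With r = 0.0564 m, L = 0.1633 m, θ = 39.8°: √(L² − r² sin²θ) = 0.15926 m.
v = −0.0564·105.3·0.64011·[1 + 0.0564·0.76828/0.15926] = -4.8362 m/s.
|v| = 4.8362 m/s.

4.84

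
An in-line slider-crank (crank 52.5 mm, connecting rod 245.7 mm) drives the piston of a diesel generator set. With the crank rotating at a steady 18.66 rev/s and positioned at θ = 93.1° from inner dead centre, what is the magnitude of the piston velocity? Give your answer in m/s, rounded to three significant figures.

ω = 2π·18.7 = 117.2 rad/s
For an in-line slider-crank, x = r cosθ + √(L² − r² sin²θ), so v = −rω sinθ·[1 + r cosθ/√(L² − r² sin²θ)].
With r = 0.0525 m, L = 0.2457 m, θ = 93.1°: √(L² − r² sin²θ) = 0.24004 m.
v = −0.0525·117.2·0.99854·[1 + 0.0525·-0.05408/0.24004] = -6.0736 m/s.
|v| = 6.0736 m/s.

6.07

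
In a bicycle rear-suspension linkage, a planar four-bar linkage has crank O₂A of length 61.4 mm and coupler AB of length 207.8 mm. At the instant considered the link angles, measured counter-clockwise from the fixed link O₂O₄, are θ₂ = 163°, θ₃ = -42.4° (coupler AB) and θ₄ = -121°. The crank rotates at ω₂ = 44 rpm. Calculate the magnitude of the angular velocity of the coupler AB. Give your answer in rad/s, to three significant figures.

1.35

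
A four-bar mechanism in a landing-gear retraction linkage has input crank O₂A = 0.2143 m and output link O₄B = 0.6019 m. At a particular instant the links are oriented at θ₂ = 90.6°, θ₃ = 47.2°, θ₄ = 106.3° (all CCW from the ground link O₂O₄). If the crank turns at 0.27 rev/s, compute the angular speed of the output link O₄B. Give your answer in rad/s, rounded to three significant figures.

ω₂ = 1.696 rad/s (from 0.27 rev/s).
Differentiating the loop-closure r₂e^{iθ₂}+r₃e^{iθ₃}=r₁+r₄e^{iθ₄} gives r₂ω₂e^{iθ₂}+r₃ω₃e^{iθ₃}=r₄ω₄e^{iθ₄}.
Eliminating the other unknown: ω₄ = r₂ω₂ sin(θ₂−θ₃) / [r₄ sin(θ₄−θ₃)].
Numerator sine = +0.68709; denominator sine = +0.85806.
Result = 0.2143·1.696·(+0.68709) / (0.6019·(+0.85806)) = +0.48365 rad/s; magnitude 0.48365 rad/s.

0.484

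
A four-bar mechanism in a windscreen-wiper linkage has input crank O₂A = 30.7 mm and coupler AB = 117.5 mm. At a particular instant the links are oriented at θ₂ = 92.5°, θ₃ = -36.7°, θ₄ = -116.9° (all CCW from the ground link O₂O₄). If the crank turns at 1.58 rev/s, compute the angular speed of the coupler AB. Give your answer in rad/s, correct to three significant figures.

1.29

ω₂ = 9.927 rad/s (from 1.58 rev/s).
Differentiating the loop-closure r₂e^{iθ₂}+r₃e^{iθ₃}=r₁+r₄e^{iθ₄} gives r₂ω₂e^{iθ₂}+r₃ω₃e^{iθ₃}=r₄ω₄e^{iθ₄}.
Eliminating the other unknown: ω₃ = r₂ω₂ sin(θ₄−θ₂) / [r₃ sin(θ₃−θ₄)].
Numerator sine = +0.49090; denominator sine = +0.98541.
Result = 0.0307·9.927·(+0.49090) / (0.1175·(+0.98541)) = +1.2922 rad/s; magnitude 1.2922 rad/s.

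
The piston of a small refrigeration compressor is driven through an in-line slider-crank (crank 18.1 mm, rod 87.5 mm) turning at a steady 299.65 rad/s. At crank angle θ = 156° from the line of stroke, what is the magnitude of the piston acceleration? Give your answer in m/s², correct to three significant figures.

1260

ω = 299.6 rad/s
x(θ) = r cosθ + √(L² − r² sin²θ); with ω constant, a = ω²·d²x/dθ².
d²x/dθ² = −r cosθ − r²(cos2θ)/√u − r⁴ sin²2θ/(4u^{3/2}),  u = L² − r² sin²θ = 0.00760205 m².
Substituting r = 0.0181 m, L = 0.0875 m, θ = 156°: d²x/dθ² = +0.013999 m.
a = ω²·d²x/dθ² = (299.6)²·(+0.013999) = +1256.9 m/s²;  |a| = 1256.9 m/s².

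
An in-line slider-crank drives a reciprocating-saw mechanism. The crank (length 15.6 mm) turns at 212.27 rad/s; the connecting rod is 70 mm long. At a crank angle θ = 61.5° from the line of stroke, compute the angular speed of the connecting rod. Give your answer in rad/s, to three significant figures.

23.0

ω = 212.3 rad/s
The rod makes angle φ with the slider axis where L sinφ = r sinθ; differentiating, L cosφ·φ̇ = r ω cosθ.
L cosφ = √(L² − r² sin²θ) = 0.068644 m.
|ω_rod| = r ω |cosθ| / √(L² − r² sin²θ) = 0.0156·212.3·0.47716/0.068644 = 23.018 rad/s.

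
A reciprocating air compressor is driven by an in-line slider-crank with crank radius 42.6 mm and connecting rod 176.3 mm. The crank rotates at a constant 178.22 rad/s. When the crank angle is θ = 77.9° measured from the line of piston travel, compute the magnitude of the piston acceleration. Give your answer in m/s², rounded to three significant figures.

22.4

ω = 178.2 rad/s
x(θ) = r cosθ + √(L² − r² sin²θ); with ω constant, a = ω²·d²x/dθ².
d²x/dθ² = −r cosθ − r²(cos2θ)/√u − r⁴ sin²2θ/(4u^{3/2}),  u = L² − r² sin²θ = 0.0293467 m².
Substituting r = 0.0426 m, L = 0.1763 m, θ = 77.9°: d²x/dθ² = +0.00070528 m.
a = ω²·d²x/dθ² = (178.2)²·(+0.00070528) = +22.401 m/s²;  |a| = 22.401 m/s².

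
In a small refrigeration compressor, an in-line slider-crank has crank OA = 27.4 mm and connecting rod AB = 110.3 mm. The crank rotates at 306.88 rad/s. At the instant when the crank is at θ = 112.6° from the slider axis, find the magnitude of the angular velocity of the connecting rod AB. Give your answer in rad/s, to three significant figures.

30.1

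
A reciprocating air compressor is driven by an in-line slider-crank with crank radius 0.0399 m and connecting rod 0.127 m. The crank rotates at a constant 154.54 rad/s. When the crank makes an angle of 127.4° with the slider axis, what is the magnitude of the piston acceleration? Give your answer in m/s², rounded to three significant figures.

ω = 154.5 rad/s
x(θ) = r cosθ + √(L² − r² sin²θ); with ω constant, a = ω²·d²x/dθ².
d²x/dθ² = −r cosθ − r²(cos2θ)/√u − r⁴ sin²2θ/(4u^{3/2}),  u = L² − r² sin²θ = 0.0151243 m².
Substituting r = 0.0399 m, L = 0.127 m, θ = 127.4°: d²x/dθ² = +0.027311 m.
a = ω²·d²x/dθ² = (154.5)²·(+0.027311) = +652.26 m/s²;  |a| = 652.26 m/s².

652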